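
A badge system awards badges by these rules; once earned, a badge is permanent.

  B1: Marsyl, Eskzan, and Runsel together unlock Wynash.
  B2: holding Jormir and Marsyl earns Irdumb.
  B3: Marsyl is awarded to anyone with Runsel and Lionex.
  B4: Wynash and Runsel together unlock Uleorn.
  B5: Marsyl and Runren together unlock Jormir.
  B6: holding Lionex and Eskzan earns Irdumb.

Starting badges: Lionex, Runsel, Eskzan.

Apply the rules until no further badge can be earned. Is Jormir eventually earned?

Jormir would need Marsyl and Runren (B5), but Runren is never earned.

No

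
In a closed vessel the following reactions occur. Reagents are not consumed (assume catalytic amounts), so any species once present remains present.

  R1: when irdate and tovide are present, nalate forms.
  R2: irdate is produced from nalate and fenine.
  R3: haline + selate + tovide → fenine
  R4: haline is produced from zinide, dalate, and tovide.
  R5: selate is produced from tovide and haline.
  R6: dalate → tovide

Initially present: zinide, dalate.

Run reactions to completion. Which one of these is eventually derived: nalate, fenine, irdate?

fenine

dalate present → tovide forms (R6).
zinide, dalate, and tovide present → haline forms (R4).
tovide and haline present → selate forms (R5).
haline, selate, and tovide present → fenine forms (R3).
irdate would need nalate and fenine (R2), but nalate never forms. nalate would need irdate and tovide (R1), but irdate never forms.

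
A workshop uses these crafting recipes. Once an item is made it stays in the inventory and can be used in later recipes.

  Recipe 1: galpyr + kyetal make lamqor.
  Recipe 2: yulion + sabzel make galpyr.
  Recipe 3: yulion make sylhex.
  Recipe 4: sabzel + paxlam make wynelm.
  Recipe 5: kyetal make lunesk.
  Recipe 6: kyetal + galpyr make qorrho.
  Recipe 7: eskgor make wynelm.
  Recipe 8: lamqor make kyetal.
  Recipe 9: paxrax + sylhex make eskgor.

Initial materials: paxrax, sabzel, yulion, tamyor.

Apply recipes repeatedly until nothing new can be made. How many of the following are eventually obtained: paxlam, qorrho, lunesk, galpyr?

1

yulion + sabzel → galpyr (Recipe 2).
No rule produces paxlam, and it is not given.
qorrho would need kyetal and galpyr (Recipe 6), but kyetal is never obtained.
lunesk would need kyetal (Recipe 5), but kyetal is never obtained.
galpyr: reached.
Reached: galpyr — 1 of the 4.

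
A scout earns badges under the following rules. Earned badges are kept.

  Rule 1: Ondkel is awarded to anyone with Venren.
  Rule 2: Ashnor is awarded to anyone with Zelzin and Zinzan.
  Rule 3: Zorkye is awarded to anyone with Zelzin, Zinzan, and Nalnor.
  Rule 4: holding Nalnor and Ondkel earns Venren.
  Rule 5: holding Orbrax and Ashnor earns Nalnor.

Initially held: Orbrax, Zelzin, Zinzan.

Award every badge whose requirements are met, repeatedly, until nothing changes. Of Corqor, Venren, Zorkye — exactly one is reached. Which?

With Zelzin and Zinzan, Ashnor is earned (Rule 2).
With Orbrax and Ashnor, Nalnor is earned (Rule 5).
With Zelzin, Zinzan, and Nalnor, Zorkye is earned (Rule 3).
Venren would need Nalnor and Ondkel (Rule 4), but Ondkel is never earned. No rule produces Corqor, and it is not given.

Zorkye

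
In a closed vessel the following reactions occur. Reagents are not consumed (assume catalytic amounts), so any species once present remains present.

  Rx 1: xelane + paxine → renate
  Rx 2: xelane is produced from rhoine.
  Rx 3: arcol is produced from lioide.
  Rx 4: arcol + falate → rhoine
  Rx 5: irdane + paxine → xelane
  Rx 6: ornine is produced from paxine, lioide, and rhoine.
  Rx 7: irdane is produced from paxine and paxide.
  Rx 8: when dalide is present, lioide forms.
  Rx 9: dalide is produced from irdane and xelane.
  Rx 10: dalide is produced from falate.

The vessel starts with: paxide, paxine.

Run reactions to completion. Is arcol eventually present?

paxine and paxide present → irdane forms (Rx 7).
irdane and paxine present → xelane forms (Rx 5).
irdane and xelane present → dalide forms (Rx 9).
dalide present → lioide forms (Rx 8).
lioide present → arcol forms (Rx 3).

Yes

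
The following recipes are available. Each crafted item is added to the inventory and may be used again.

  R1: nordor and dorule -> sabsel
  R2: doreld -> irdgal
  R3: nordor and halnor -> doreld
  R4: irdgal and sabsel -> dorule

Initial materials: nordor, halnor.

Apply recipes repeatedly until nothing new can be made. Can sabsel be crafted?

sabsel would need nordor and dorule (R1), but dorule is never obtained.

No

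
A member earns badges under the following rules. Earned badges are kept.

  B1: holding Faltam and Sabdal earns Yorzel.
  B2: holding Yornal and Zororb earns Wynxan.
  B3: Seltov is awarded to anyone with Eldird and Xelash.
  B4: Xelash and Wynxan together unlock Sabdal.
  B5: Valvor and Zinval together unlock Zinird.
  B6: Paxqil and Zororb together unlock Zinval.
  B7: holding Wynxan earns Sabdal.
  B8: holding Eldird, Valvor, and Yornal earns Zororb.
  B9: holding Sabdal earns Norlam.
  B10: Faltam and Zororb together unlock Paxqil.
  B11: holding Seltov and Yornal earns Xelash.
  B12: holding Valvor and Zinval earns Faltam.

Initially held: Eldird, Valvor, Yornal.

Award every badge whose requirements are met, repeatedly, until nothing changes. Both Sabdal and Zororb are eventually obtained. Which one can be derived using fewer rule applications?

Zororb

Zororb: With Eldird, Valvor, and Yornal, Zororb is earned (B8). [1 rule application]
Sabdal: With Eldird, Valvor, and Yornal, Zororb is earned (B8). With Yornal and Zororb, Wynxan is earned (B2). With Wynxan, Sabdal is earned (B7). [3 rule applications]
Zororb needs fewer.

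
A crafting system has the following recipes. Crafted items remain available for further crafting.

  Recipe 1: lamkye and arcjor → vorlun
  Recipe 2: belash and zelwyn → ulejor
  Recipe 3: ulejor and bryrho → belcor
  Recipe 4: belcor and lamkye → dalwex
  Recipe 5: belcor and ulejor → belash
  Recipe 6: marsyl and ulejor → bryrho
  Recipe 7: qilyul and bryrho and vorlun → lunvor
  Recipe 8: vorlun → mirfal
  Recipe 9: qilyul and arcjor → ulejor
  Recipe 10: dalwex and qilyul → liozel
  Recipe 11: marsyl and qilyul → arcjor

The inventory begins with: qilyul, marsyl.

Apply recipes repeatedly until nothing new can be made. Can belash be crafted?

Yes

marsyl and qilyul → arcjor (Recipe 11).
qilyul and arcjor → ulejor (Recipe 9).
Using Recipe 6, marsyl and ulejor make bryrho.
Using Recipe 3, ulejor and bryrho make belcor.
Using Recipe 5, belcor and ulejor make belash.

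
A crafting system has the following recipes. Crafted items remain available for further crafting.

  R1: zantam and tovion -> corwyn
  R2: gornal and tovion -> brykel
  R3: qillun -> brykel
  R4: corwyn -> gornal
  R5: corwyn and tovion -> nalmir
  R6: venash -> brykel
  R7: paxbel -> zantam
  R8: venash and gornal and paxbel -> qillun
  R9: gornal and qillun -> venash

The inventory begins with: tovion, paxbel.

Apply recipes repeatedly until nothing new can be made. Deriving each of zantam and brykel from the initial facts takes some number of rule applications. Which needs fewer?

zantam

zantam: Using R7, paxbel makes zantam. [1 rule application]
brykel: paxbel -> zantam (R7). Using R1, zantam and tovion make corwyn. Using R4, corwyn makes gornal. Using R2, gornal and tovion make brykel. [4 rule applications]
zantam needs fewer.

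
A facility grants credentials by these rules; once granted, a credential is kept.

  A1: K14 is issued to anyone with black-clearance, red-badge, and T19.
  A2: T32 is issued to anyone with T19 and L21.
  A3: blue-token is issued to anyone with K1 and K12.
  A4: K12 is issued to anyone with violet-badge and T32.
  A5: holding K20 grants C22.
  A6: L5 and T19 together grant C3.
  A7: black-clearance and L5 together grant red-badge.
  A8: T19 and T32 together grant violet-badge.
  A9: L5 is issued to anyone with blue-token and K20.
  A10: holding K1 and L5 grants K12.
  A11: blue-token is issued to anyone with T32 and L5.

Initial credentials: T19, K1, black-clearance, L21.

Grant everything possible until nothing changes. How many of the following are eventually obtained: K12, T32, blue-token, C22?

3

Holding T19 and L21 grants T32 (A2).
Holding T19 and T32 grants violet-badge (A8).
Holding violet-badge and T32 grants K12 (A4).
Holding K1 and K12 grants blue-token (A3).
K12: reached.
T32: reached.
blue-token: reached.
C22 would need K20 (A5), but K20 is never granted.
Reached: K12, T32, and blue-token — 3 of the 4.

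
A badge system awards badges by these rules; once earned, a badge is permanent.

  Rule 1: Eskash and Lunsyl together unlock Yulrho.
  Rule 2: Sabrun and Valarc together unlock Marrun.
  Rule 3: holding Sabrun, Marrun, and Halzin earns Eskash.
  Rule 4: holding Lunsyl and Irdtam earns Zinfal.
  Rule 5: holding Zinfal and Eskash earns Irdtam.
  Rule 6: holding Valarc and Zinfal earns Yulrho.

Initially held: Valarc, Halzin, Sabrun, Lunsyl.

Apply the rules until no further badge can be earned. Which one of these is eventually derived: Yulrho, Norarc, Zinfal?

With Sabrun and Valarc, Marrun is earned (Rule 2).
With Sabrun, Marrun, and Halzin, Eskash is earned (Rule 3).
With Eskash and Lunsyl, Yulrho is earned (Rule 1).
No rule produces Norarc, and it is not given. Zinfal would need Lunsyl and Irdtam (Rule 4), but Irdtam is never earned.

Yulrho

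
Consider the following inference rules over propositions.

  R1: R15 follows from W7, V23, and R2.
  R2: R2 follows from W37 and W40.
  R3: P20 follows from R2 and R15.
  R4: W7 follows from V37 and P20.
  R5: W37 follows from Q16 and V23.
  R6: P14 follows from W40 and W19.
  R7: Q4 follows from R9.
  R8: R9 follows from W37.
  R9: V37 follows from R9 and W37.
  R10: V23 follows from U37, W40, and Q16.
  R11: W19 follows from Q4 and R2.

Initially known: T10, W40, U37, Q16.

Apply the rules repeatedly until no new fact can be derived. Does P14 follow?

Yes

U37, W40, and Q16 hold, so V23 follows (R10).
From Q16 and V23, R5 gives W37.
From W37 and W40, R2 gives R2.
W37 holds, so R9 follows (R8).
R9 holds, so Q4 follows (R7).
Q4 and R2 hold, so W19 follows (R11).
From W40 and W19, R6 gives P14.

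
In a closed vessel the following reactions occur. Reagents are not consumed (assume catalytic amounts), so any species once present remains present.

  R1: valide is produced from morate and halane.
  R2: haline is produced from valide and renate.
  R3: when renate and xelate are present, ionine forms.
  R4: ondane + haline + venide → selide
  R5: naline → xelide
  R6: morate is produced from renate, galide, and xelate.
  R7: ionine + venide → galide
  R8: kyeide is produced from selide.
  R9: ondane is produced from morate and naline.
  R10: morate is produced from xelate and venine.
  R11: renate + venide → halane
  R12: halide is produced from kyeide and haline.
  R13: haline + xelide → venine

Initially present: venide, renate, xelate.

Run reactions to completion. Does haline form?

Yes

renate and venide present → halane forms (R11).
renate and xelate present → ionine forms (R3).
ionine and venide present → galide forms (R7).
renate, galide, and xelate present → morate forms (R6).
morate and halane present → valide forms (R1).
valide and renate present → haline forms (R2).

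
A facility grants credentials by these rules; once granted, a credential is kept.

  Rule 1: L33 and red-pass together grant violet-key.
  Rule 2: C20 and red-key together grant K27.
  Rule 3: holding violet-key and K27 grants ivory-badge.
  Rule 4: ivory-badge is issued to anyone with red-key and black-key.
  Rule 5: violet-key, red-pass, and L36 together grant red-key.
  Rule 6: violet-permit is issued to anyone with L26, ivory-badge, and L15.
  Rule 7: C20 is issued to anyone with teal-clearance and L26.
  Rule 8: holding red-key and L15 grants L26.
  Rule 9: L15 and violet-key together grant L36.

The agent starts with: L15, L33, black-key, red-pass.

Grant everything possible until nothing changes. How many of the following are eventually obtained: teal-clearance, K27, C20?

No rule produces teal-clearance, and it is not given.
K27 would need C20 and red-key (Rule 2), but C20 is never granted.
C20 would need teal-clearance and L26 (Rule 7), but teal-clearance is never granted.
None of the 3 are reached.

0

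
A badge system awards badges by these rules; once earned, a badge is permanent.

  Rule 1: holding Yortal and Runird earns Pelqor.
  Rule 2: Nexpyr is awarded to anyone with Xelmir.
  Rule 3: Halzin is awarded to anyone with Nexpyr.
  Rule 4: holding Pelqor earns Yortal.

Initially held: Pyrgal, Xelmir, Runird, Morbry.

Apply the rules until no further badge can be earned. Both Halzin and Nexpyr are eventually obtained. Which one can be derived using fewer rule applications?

Nexpyr: With Xelmir, Nexpyr is earned (Rule 2). [1 rule application]
Halzin: With Xelmir, Nexpyr is earned (Rule 2). With Nexpyr, Halzin is earned (Rule 3). [2 rule applications]
Nexpyr needs fewer.

Nexpyr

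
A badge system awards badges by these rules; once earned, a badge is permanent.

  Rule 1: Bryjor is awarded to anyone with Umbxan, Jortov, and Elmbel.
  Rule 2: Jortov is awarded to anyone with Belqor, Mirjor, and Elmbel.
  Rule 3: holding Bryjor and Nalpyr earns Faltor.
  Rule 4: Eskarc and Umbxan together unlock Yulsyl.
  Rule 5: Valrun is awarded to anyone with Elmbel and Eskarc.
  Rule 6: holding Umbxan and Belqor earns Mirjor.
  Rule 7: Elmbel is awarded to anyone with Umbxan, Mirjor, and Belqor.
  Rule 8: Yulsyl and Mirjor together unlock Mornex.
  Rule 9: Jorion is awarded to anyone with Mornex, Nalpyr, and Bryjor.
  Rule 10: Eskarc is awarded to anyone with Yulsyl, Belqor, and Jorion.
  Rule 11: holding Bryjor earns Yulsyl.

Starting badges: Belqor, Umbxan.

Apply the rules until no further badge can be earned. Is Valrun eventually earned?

No

Valrun would need Elmbel and Eskarc (Rule 5), but Eskarc is never earned.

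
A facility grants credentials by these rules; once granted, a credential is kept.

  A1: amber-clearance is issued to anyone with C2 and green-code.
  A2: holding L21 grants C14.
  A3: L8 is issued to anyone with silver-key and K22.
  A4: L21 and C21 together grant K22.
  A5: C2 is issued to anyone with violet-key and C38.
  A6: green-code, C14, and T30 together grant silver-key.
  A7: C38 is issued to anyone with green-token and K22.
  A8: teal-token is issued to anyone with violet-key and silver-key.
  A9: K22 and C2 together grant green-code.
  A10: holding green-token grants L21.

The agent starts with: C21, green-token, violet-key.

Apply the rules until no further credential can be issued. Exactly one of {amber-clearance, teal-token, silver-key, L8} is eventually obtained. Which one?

Holding green-token grants L21 (A10).
Holding L21 and C21 grants K22 (A4).
Holding green-token and K22 grants C38 (A7).
Holding violet-key and C38 grants C2 (A5).
Holding K22 and C2 grants green-code (A9).
Holding C2 and green-code grants amber-clearance (A1).
L8 would need silver-key and K22 (A3), but silver-key is never granted. teal-token would need violet-key and silver-key (A8), but silver-key is never granted. silver-key would need green-code, C14, and T30 (A6), but T30 is never granted.

amber-clearance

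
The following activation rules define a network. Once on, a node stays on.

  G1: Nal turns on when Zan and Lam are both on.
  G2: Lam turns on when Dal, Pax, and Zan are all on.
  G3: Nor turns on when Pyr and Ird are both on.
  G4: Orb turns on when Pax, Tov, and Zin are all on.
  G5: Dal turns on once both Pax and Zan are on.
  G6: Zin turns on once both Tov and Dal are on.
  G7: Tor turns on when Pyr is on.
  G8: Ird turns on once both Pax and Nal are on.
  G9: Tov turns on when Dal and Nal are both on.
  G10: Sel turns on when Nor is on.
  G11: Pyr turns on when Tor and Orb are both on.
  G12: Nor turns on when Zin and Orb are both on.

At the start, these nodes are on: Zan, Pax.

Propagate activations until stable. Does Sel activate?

Yes

Pax and Zan are on, so Dal turns on (G5).
G2: Dal, Pax, and Zan on → Lam on.
G1: Zan and Lam on → Nal on.
G9: Dal and Nal on → Tov on.
Tov and Dal are on, so Zin turns on (G6).
G4: Pax, Tov, and Zin on → Orb on.
G12: Zin and Orb on → Nor on.
G10: Nor on → Sel on.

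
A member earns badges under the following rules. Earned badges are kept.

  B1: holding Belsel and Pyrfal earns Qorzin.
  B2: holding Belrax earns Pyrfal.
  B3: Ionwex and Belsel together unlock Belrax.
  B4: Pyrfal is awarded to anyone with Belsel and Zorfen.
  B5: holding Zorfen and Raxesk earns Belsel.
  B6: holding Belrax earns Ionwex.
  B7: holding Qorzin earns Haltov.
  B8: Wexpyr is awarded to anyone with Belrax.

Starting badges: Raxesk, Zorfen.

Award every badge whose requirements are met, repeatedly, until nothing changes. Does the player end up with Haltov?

With Zorfen and Raxesk, Belsel is earned (B5).
With Belsel and Zorfen, Pyrfal is earned (B4).
With Belsel and Pyrfal, Qorzin is earned (B1).
With Qorzin, Haltov is earned (B7).

Yes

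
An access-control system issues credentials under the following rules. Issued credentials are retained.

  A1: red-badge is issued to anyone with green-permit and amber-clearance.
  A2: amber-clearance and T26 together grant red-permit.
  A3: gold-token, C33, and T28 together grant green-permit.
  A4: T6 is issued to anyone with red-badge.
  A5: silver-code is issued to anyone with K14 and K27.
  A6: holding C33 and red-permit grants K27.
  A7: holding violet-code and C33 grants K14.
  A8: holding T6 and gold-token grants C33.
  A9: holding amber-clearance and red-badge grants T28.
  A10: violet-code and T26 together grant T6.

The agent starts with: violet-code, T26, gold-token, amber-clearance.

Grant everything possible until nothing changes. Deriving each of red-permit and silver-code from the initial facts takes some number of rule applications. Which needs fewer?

red-permit

red-permit: Holding amber-clearance and T26 grants red-permit (A2). [1 rule application]
silver-code: Holding amber-clearance and T26 grants red-permit (A2). Holding violet-code and T26 grants T6 (A10). Holding T6 and gold-token grants C33 (A8). Holding violet-code and C33 grants K14 (A7). Holding C33 and red-permit grants K27 (A6). Holding K14 and K27 grants silver-code (A5). [6 rule applications]
red-permit needs fewer.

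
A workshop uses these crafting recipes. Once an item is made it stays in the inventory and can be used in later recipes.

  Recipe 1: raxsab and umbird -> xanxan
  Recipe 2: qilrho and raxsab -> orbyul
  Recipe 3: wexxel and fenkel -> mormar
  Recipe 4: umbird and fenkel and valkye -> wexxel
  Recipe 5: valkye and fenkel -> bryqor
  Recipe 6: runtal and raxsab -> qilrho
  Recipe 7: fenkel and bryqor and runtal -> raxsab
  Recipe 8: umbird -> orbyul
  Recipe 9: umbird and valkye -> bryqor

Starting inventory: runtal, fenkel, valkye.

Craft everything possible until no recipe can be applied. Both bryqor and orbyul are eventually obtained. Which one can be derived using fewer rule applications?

bryqor: Using Recipe 5, valkye and fenkel make bryqor. [1 rule application]
orbyul: valkye and fenkel -> bryqor (Recipe 5). fenkel and bryqor and runtal -> raxsab (Recipe 7). runtal and raxsab -> qilrho (Recipe 6). qilrho and raxsab -> orbyul (Recipe 2). [4 rule applications]
bryqor needs fewer.

bryqor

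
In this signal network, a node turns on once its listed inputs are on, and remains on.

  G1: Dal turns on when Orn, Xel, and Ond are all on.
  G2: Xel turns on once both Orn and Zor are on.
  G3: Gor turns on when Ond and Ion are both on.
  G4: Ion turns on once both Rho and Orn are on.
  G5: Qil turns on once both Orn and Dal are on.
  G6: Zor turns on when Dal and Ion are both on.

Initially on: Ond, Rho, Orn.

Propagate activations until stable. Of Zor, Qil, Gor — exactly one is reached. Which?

Gor

Rho and Orn are on, so Ion turns on (G4).
Ond and Ion are on, so Gor turns on (G3).
Qil would need Orn and Dal (G5), but Dal never turns on. Zor would need Dal and Ion (G6), but Dal never turns on.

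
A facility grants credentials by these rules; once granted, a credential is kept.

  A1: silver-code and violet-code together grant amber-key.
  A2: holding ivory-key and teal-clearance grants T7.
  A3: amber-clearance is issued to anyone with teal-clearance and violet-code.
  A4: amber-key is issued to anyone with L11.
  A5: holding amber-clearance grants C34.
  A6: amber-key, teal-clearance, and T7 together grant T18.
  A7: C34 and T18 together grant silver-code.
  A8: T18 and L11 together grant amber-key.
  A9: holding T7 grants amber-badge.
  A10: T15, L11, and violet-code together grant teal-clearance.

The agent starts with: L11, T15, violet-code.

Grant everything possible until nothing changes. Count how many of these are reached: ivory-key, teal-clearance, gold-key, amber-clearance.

2

Holding T15, L11, and violet-code grants teal-clearance (A10).
Holding teal-clearance and violet-code grants amber-clearance (A3).
No rule produces ivory-key, and it is not given.
teal-clearance: reached.
No rule produces gold-key, and it is not given.
amber-clearance: reached.
Reached: teal-clearance and amber-clearance — 2 of the 4.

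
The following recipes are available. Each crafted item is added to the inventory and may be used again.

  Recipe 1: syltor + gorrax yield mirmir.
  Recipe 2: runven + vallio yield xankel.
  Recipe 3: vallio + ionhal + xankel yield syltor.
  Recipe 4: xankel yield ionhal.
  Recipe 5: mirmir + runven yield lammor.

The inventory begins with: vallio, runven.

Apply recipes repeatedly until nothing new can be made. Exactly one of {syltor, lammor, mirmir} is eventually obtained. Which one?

syltor

runven + vallio → xankel (Recipe 2).
xankel → ionhal (Recipe 4).
vallio + ionhal + xankel → syltor (Recipe 3).
lammor would need mirmir and runven (Recipe 5), but mirmir is never obtained. mirmir would need syltor and gorrax (Recipe 1), but gorrax is never obtained.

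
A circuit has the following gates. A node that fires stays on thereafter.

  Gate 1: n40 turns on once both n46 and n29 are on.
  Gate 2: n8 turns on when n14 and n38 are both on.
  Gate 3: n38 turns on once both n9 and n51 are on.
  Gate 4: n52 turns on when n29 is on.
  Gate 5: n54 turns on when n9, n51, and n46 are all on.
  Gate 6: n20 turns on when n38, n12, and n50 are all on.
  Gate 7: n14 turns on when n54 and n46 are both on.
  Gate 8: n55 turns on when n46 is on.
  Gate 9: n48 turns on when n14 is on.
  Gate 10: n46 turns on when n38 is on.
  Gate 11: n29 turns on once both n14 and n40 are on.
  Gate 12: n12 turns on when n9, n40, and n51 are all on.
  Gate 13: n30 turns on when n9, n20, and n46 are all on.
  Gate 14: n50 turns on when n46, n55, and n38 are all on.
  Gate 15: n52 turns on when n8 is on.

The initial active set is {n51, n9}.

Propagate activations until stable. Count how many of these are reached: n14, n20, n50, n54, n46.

4

n9 and n51 are on, so n38 turns on (Gate 3).
n38 is on, so n46 turns on (Gate 10).
n9, n51, and n46 are on, so n54 turns on (Gate 5).
Gate 8: n46 on → n55 on.
Gate 14: n46, n55, and n38 on → n50 on.
n54 and n46 are on, so n14 turns on (Gate 7).
n14: reached.
n20 would need n38, n12, and n50 (Gate 6), but n12 never turns on.
n50: reached.
n54: reached.
n46: reached.
Reached: n14, n50, n54, and n46 — 4 of the 5.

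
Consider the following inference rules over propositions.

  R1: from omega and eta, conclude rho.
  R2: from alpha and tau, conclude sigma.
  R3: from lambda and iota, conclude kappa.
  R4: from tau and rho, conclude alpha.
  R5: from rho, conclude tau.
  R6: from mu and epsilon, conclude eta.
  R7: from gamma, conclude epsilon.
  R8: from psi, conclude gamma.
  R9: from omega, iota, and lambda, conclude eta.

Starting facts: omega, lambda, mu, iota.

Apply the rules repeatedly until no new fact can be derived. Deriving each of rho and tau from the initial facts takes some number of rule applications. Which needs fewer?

rho

rho: From omega, iota, and lambda, R9 gives eta. omega and eta hold, so rho follows (R1). [2 rule applications]
tau: From omega, iota, and lambda, R9 gives eta. From omega and eta, R1 gives rho. rho holds, so tau follows (R5). [3 rule applications]
rho needs fewer.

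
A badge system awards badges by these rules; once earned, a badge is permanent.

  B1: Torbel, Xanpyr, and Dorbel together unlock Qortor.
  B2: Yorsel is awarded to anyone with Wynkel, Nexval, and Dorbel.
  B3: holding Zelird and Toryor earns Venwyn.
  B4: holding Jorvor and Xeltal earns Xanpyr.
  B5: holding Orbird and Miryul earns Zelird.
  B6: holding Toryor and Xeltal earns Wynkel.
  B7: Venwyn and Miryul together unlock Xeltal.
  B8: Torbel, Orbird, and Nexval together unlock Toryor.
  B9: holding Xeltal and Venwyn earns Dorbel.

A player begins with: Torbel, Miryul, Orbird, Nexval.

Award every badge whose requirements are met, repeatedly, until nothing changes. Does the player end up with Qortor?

Qortor would need Torbel, Xanpyr, and Dorbel (B1), but Xanpyr is never earned.

No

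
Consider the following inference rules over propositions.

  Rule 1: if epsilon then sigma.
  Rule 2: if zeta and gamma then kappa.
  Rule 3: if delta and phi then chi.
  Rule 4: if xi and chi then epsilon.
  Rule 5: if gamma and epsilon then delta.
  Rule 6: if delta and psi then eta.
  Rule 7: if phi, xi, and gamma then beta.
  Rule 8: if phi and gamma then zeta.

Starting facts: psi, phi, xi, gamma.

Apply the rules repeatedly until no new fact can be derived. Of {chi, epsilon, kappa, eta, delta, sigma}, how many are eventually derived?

From phi and gamma, Rule 8 gives zeta.
zeta and gamma hold, so kappa follows (Rule 2).
chi would need delta and phi (Rule 3), but delta is never established.
epsilon would need xi and chi (Rule 4), but chi is never established.
kappa: reached.
eta would need delta and psi (Rule 6), but delta is never established.
delta would need gamma and epsilon (Rule 5), but epsilon is never established.
sigma would need epsilon (Rule 1), but epsilon is never established.
Reached: kappa — 1 of the 6.

1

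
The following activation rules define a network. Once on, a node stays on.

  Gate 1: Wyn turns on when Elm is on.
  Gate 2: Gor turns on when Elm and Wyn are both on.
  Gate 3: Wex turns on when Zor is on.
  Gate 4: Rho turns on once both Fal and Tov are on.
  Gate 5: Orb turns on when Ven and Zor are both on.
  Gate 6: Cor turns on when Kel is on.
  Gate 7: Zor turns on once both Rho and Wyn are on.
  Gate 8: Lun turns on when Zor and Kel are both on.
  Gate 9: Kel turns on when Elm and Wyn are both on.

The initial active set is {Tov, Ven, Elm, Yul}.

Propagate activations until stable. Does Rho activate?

No

Rho would need Fal and Tov (Gate 4), but Fal never turns on.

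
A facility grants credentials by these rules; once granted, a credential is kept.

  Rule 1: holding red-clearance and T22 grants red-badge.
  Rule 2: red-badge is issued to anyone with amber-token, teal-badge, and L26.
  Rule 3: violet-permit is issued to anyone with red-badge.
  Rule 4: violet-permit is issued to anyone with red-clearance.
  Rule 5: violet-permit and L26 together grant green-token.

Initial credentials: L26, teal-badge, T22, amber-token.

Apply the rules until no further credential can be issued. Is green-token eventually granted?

Yes

Holding amber-token, teal-badge, and L26 grants red-badge (Rule 2).
Holding red-badge grants violet-permit (Rule 3).
Holding violet-permit and L26 grants green-token (Rule 5).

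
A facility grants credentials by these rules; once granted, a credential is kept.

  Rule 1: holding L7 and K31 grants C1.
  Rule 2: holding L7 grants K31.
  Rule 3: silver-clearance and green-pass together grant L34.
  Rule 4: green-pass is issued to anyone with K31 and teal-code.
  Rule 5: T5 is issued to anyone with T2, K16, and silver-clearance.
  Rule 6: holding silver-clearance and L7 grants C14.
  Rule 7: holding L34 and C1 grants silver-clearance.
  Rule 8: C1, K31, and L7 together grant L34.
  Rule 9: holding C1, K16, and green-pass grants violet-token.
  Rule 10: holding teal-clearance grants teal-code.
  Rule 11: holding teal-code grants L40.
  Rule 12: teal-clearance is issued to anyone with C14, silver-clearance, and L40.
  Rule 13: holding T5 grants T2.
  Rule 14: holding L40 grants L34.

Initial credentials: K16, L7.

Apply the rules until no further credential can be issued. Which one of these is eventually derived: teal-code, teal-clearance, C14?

Holding L7 grants K31 (Rule 2).
Holding L7 and K31 grants C1 (Rule 1).
Holding C1, K31, and L7 grants L34 (Rule 8).
Holding L34 and C1 grants silver-clearance (Rule 7).
Holding silver-clearance and L7 grants C14 (Rule 6).
teal-clearance would need C14, silver-clearance, and L40 (Rule 12), but L40 is never granted. teal-code would need teal-clearance (Rule 10), but teal-clearance is never granted.

C14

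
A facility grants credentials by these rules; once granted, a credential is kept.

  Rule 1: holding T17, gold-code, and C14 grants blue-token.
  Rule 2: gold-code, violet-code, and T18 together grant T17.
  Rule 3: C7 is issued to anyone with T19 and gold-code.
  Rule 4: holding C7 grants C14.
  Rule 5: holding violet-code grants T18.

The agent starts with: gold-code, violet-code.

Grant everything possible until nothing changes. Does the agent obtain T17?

Yes

Holding violet-code grants T18 (Rule 5).
Holding gold-code, violet-code, and T18 grants T17 (Rule 2).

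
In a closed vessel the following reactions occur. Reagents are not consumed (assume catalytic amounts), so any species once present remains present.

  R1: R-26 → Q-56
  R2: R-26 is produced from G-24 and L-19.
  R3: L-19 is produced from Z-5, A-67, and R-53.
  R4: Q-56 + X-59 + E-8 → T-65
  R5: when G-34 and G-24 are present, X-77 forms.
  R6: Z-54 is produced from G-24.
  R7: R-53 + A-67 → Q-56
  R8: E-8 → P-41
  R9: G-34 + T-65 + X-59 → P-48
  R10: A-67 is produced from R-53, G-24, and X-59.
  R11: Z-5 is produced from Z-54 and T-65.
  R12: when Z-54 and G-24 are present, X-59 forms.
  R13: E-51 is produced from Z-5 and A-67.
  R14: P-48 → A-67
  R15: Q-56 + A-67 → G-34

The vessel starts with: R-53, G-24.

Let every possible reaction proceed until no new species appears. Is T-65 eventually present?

T-65 would need Q-56, X-59, and E-8 (R4), but E-8 never forms.

No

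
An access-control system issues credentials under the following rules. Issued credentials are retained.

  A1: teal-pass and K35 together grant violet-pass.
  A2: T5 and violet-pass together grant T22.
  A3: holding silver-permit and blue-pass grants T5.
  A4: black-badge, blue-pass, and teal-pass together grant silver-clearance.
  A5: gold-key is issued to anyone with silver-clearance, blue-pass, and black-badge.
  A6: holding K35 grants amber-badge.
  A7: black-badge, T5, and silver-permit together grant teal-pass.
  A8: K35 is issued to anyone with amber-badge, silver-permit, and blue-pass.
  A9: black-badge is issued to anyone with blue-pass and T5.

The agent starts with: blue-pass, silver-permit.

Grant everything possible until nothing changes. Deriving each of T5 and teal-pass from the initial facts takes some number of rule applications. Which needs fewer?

T5: Holding silver-permit and blue-pass grants T5 (A3). [1 rule application]
teal-pass: Holding silver-permit and blue-pass grants T5 (A3). Holding blue-pass and T5 grants black-badge (A9). Holding black-badge, T5, and silver-permit grants teal-pass (A7). [3 rule applications]
T5 needs fewer.

T5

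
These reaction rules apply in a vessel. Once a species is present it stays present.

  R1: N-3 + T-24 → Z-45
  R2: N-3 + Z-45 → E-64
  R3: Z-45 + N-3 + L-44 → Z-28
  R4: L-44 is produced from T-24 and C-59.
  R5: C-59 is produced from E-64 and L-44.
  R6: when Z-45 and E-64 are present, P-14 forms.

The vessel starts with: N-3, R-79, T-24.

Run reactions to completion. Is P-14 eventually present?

N-3 and T-24 present → Z-45 forms (R1).
N-3 and Z-45 present → E-64 forms (R2).
Z-45 and E-64 present → P-14 forms (R6).

Yes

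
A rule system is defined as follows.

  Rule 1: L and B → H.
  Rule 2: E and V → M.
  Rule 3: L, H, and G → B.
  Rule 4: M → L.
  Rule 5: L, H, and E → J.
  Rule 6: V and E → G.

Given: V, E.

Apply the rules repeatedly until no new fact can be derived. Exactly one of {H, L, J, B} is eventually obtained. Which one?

E and V hold, so M follows (Rule 2).
M holds, so L follows (Rule 4).
H would need L and B (Rule 1), but B is never established. J would need L, H, and E (Rule 5), but H is never established. B would need L, H, and G (Rule 3), but H is never established.

L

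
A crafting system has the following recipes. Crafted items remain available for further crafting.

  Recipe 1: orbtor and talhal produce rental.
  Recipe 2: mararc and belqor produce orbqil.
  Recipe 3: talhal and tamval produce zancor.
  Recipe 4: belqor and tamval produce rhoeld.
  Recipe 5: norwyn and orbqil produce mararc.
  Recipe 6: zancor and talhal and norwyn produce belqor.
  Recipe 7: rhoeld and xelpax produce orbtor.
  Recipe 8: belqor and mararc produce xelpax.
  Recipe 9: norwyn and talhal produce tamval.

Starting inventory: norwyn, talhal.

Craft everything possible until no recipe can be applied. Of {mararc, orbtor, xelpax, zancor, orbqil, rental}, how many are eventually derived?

1

Using Recipe 9, norwyn and talhal make tamval.
talhal and tamval → zancor (Recipe 3).
mararc would need norwyn and orbqil (Recipe 5), but orbqil is never obtained.
orbtor would need rhoeld and xelpax (Recipe 7), but xelpax is never obtained.
xelpax would need belqor and mararc (Recipe 8), but mararc is never obtained.
zancor: reached.
orbqil would need mararc and belqor (Recipe 2), but mararc is never obtained.
rental would need orbtor and talhal (Recipe 1), but orbtor is never obtained.
Reached: zancor — 1 of the 6.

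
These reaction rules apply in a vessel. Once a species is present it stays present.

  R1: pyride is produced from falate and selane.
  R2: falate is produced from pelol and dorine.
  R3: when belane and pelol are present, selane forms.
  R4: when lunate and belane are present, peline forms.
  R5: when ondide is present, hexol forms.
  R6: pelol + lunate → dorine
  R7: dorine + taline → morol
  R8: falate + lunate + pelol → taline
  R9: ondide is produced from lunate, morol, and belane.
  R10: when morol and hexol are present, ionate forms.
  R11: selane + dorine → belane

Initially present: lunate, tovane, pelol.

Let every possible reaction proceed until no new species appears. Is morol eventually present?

pelol and lunate present → dorine forms (R6).
pelol and dorine present → falate forms (R2).
falate, lunate, and pelol present → taline forms (R8).
dorine and taline present → morol forms (R7).

Yes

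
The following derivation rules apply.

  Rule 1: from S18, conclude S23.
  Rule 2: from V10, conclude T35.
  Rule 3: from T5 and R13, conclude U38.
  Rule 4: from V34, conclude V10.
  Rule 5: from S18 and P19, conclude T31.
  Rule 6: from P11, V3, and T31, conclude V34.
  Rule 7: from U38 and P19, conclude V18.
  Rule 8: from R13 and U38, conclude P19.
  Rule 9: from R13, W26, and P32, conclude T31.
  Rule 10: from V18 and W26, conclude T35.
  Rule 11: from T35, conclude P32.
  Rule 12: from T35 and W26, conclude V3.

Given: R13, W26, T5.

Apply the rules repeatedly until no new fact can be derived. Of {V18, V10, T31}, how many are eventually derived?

T5 and R13 hold, so U38 follows (Rule 3).
R13 and U38 hold, so P19 follows (Rule 8).
U38 and P19 hold, so V18 follows (Rule 7).
V18 and W26 hold, so T35 follows (Rule 10).
T35 holds, so P32 follows (Rule 11).
From R13, W26, and P32, Rule 9 gives T31.
V18: reached.
V10 would need V34 (Rule 4), but V34 is never established.
T31: reached.
Reached: V18 and T31 — 2 of the 3.

2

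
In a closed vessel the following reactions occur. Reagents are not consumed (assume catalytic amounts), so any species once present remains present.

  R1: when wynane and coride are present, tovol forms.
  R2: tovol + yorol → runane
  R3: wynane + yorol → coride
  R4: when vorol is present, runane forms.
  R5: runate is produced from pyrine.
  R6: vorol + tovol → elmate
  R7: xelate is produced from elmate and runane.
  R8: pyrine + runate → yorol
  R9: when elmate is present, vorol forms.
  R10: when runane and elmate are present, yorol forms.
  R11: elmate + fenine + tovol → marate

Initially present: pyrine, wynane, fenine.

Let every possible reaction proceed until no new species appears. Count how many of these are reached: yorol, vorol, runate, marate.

2

pyrine present → runate forms (R5).
pyrine and runate present → yorol forms (R8).
yorol: reached.
vorol would need elmate (R9), but elmate never forms.
runate: reached.
marate would need elmate, fenine, and tovol (R11), but elmate never forms.
Reached: yorol and runate — 2 of the 4.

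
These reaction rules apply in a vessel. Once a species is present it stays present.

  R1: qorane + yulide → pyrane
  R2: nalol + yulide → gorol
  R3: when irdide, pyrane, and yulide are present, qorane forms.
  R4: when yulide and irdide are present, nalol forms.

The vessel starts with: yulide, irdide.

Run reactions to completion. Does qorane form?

qorane would need irdide, pyrane, and yulide (R3), but pyrane never forms.

No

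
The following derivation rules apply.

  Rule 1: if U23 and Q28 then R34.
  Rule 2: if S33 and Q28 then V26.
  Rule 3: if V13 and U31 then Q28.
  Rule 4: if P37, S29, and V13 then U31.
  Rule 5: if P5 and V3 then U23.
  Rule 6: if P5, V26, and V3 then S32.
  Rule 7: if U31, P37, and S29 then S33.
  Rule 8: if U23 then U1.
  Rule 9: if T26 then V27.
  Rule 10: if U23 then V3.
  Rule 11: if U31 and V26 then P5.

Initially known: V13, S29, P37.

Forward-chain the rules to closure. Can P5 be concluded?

From P37, S29, and V13, Rule 4 gives U31.
U31, P37, and S29 hold, so S33 follows (Rule 7).
V13 and U31 hold, so Q28 follows (Rule 3).
S33 and Q28 hold, so V26 follows (Rule 2).
From U31 and V26, Rule 11 gives P5.

Yes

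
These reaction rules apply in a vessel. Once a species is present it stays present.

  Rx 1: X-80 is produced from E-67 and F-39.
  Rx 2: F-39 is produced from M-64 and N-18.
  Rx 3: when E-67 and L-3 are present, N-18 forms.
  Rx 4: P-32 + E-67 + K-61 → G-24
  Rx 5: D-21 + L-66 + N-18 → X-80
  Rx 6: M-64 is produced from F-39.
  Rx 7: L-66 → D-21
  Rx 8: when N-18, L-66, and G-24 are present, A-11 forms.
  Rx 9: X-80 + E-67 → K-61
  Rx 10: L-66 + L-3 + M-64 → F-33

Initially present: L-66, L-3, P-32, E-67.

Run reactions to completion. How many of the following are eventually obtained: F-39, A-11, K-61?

2

E-67 and L-3 present → N-18 forms (Rx 3).
L-66 present → D-21 forms (Rx 7).
D-21, L-66, and N-18 present → X-80 forms (Rx 5).
X-80 and E-67 present → K-61 forms (Rx 9).
P-32, E-67, and K-61 present → G-24 forms (Rx 4).
N-18, L-66, and G-24 present → A-11 forms (Rx 8).
F-39 would need M-64 and N-18 (Rx 2), but M-64 never forms.
A-11: reached.
K-61: reached.
Reached: A-11 and K-61 — 2 of the 3.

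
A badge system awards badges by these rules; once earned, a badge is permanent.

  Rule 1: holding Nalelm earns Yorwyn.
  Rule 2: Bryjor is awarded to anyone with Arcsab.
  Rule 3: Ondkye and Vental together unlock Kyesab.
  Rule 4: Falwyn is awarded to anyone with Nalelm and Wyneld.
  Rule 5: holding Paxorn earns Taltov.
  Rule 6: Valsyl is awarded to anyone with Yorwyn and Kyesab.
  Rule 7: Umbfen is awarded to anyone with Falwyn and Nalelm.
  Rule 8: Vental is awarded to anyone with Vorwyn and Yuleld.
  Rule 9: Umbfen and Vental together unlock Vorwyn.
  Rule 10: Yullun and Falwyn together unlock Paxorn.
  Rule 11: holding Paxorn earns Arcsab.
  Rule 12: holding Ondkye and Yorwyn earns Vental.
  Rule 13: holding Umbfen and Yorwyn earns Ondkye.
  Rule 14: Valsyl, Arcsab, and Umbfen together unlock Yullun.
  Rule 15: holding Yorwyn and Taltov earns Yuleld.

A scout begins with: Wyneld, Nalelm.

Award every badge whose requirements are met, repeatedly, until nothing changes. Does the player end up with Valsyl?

With Nalelm and Wyneld, Falwyn is earned (Rule 4).
With Nalelm, Yorwyn is earned (Rule 1).
With Falwyn and Nalelm, Umbfen is earned (Rule 7).
With Umbfen and Yorwyn, Ondkye is earned (Rule 13).
With Ondkye and Yorwyn, Vental is earned (Rule 12).
With Ondkye and Vental, Kyesab is earned (Rule 3).
With Yorwyn and Kyesab, Valsyl is earned (Rule 6).

Yes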